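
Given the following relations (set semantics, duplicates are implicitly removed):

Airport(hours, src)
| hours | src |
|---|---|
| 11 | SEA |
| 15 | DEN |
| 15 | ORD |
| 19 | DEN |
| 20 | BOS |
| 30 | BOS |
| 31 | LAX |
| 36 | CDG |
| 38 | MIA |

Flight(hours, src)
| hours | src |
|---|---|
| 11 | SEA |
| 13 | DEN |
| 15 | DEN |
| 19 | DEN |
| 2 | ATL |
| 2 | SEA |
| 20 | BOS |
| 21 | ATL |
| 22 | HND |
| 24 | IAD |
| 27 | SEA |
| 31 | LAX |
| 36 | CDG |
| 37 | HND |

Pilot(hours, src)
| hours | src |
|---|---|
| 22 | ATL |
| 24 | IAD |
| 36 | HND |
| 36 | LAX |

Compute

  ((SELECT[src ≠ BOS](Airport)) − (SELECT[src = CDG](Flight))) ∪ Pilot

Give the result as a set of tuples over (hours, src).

Selection src ≠ BOS: {(11, SEA), (15, DEN), (15, ORD), (19, DEN), (31, LAX), (36, CDG), (38, MIA)}
Selection src = CDG: {(36, CDG)}
Difference: {(11, SEA), (15, DEN), (15, ORD), (19, DEN), (31, LAX), (36, CDG), (38, MIA)} with {(36, CDG)} → {(11, SEA), (15, DEN), (15, ORD), (19, DEN), (31, LAX), (38, MIA)}
Union: {(11, SEA), (15, DEN), (15, ORD), (19, DEN), (31, LAX), (38, MIA)} with {(22, ATL), (24, IAD), (36, HND), (36, LAX)} → {(11, SEA), (15, DEN), (15, ORD), (19, DEN), (22, ATL), (24, IAD), (31, LAX), (36, HND), (36, LAX), (38, MIA)}

{(11, SEA), (15, DEN), (15, ORD), (19, DEN), (22, ATL), (24, IAD), (31, LAX), (36, HND), (36, LAX), (38, MIA)}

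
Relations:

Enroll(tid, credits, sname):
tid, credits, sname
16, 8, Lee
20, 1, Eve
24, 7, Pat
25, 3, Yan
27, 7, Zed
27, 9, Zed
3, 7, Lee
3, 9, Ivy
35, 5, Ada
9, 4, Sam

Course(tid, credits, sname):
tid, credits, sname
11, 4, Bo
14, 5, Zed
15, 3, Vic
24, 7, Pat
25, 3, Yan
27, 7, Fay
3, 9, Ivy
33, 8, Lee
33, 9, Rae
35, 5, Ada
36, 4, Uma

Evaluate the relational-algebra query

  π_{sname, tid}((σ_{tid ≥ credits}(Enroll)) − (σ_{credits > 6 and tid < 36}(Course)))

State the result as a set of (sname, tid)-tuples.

{(Ada, 35), (Eve, 20), (Lee, 16), (Sam, 9), (Yan, 25), (Zed, 27)}

σ[tid ≥ credits]: keep tuples satisfying tid ≥ credits → {(16, 8, Lee), (20, 1, Eve), (24, 7, Pat), (25, 3, Yan), (27, 7, Zed), (27, 9, Zed), (35, 5, Ada), (9, 4, Sam)}
σ[credits > 6 and tid < 36]: keep tuples satisfying credits > 6 and tid < 36 → {(24, 7, Pat), (27, 7, Fay), (3, 9, Ivy), (33, 8, Lee), (33, 9, Rae)}
Difference: {(16, 8, Lee), (20, 1, Eve), (24, 7, Pat), (25, 3, Yan), (27, 7, Zed), (27, 9, Zed), (35, 5, Ada), (9, 4, Sam)} with {(24, 7, Pat), (27, 7, Fay), (3, 9, Ivy), (33, 8, Lee), (33, 9, Rae)} → {(16, 8, Lee), (20, 1, Eve), (25, 3, Yan), (27, 7, Zed), (27, 9, Zed), (35, 5, Ada), (9, 4, Sam)}
π_{sname, tid} gives {(Ada, 35), (Eve, 20), (Lee, 16), (Sam, 9), (Yan, 25), (Zed, 27)} (1 duplicate(s) eliminated).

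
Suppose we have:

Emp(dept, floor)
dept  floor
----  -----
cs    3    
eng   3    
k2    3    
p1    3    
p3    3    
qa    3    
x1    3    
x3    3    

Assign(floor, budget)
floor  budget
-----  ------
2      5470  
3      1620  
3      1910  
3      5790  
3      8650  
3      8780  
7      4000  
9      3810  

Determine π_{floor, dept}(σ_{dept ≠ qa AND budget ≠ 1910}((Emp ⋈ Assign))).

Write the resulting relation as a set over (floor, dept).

{(3, cs), (3, eng), (3, k2), (3, p1), (3, p3), (3, x1), (3, x3)}

Emp ⋈ Assign (natural join on floor): {(cs, 3, 1620), (cs, 3, 1910), (cs, 3, 5790), (cs, 3, 8650), (cs, 3, 8780), (eng, 3, 1620), (eng, 3, 1910), (eng, 3, 5790), (eng, 3, 8650), (eng, 3, 8780), (k2, 3, 1620), (k2, 3, 1910), (k2, 3, 5790), (k2, 3, 8650), (k2, 3, 8780), (p1, 3, 1620), (p1, 3, 1910), (p1, 3, 5790), (p1, 3, 8650), (p1, 3, 8780), (p3, 3, 1620), (p3, 3, 1910), (p3, 3, 5790), (p3, 3, 8650), (p3, 3, 8780), (qa, 3, 1620), (qa, 3, 1910), (qa, 3, 5790), (qa, 3, 8650), (qa, 3, 8780), (x1, 3, 1620), (x1, 3, 1910), (x1, 3, 5790), (x1, 3, 8650), (x1, 3, 8780), (x3, 3, 1620), (x3, 3, 1910), (x3, 3, 5790), (x3, 3, 8650), (x3, 3, 8780)}
Selection dept ≠ qa AND budget ≠ 1910: {(cs, 3, 1620), (cs, 3, 5790), (cs, 3, 8650), (cs, 3, 8780), (eng, 3, 1620), (eng, 3, 5790), (eng, 3, 8650), (eng, 3, 8780), (k2, 3, 1620), (k2, 3, 5790), (k2, 3, 8650), (k2, 3, 8780), (p1, 3, 1620), (p1, 3, 5790), (p1, 3, 8650), (p1, 3, 8780), (p3, 3, 1620), (p3, 3, 5790), (p3, 3, 8650), (p3, 3, 8780), (x1, 3, 1620), (x1, 3, 5790), (x1, 3, 8650), (x1, 3, 8780), (x3, 3, 1620), (x3, 3, 5790), (x3, 3, 8650), (x3, 3, 8780)}
π_{floor, dept} gives {(3, cs), (3, eng), (3, k2), (3, p1), (3, p3), (3, x1), (3, x3)} (21 duplicate(s) eliminated).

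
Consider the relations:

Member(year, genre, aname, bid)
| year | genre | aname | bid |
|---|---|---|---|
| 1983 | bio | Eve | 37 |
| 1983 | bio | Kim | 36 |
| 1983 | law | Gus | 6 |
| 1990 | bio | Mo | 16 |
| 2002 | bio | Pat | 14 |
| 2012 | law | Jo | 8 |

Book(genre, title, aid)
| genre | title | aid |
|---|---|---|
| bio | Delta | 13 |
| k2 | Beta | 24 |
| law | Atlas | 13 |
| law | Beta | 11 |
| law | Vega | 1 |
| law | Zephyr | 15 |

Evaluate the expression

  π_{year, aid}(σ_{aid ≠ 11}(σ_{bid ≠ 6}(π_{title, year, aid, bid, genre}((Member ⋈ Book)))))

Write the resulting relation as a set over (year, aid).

Joining Member and Book on genre yields {(1983, bio, Eve, 37, Delta, 13), (1983, bio, Kim, 36, Delta, 13), (1983, law, Gus, 6, Atlas, 13), (1983, law, Gus, 6, Beta, 11), (1983, law, Gus, 6, Vega, 1), (1983, law, Gus, 6, Zephyr, 15), (1990, bio, Mo, 16, Delta, 13), (2002, bio, Pat, 14, Delta, 13), (2012, law, Jo, 8, Atlas, 13), (2012, law, Jo, 8, Beta, 11), (2012, law, Jo, 8, Vega, 1), (2012, law, Jo, 8, Zephyr, 15)}.
π_{title, year, aid, bid, genre} gives {(Atlas, 1983, 13, 6, law), (Atlas, 2012, 13, 8, law), (Beta, 1983, 11, 6, law), (Beta, 2012, 11, 8, law), (Delta, 1983, 13, 36, bio), (Delta, 1983, 13, 37, bio), (Delta, 1990, 13, 16, bio), (Delta, 2002, 13, 14, bio), (Vega, 1983, 1, 6, law), (Vega, 2012, 1, 8, law), (Zephyr, 1983, 15, 6, law), (Zephyr, 2012, 15, 8, law)}.
σ[bid ≠ 6]: keep tuples satisfying bid ≠ 6 → {(Atlas, 2012, 13, 8, law), (Beta, 2012, 11, 8, law), (Delta, 1983, 13, 36, bio), (Delta, 1983, 13, 37, bio), (Delta, 1990, 13, 16, bio), (Delta, 2002, 13, 14, bio), (Vega, 2012, 1, 8, law), (Zephyr, 2012, 15, 8, law)}
σ[aid ≠ 11]: keep tuples satisfying aid ≠ 11 → {(Atlas, 2012, 13, 8, law), (Delta, 1983, 13, 36, bio), (Delta, 1983, 13, 37, bio), (Delta, 1990, 13, 16, bio), (Delta, 2002, 13, 14, bio), (Vega, 2012, 1, 8, law), (Zephyr, 2012, 15, 8, law)}
π_{year, aid} gives {(1983, 13), (1990, 13), (2002, 13), (2012, 1), (2012, 13), (2012, 15)} (1 duplicate(s) eliminated).

{(1983, 13), (1990, 13), (2002, 13), (2012, 1), (2012, 13), (2012, 15)}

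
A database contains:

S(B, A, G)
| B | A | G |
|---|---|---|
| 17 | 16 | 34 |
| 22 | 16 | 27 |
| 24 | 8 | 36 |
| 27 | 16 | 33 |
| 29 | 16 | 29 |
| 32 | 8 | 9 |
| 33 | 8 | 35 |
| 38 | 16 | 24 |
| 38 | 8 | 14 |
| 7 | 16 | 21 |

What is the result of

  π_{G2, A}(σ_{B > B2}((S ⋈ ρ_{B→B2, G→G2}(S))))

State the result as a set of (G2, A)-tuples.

{(21, 16), (27, 16), (29, 16), (33, 16), (34, 16), (35, 8), (36, 8), (9, 8)}

ρ[B→B2, G→G2]: schema becomes (B2, A, G2); tuples unchanged.
Natural join on A: {(17, 16, 34, 17, 34), (17, 16, 34, 22, 27), (17, 16, 34, 27, 33), (17, 16, 34, 29, 29), (17, 16, 34, 38, 24), (17, 16, 34, 7, 21), (22, 16, 27, 17, 34), (22, 16, 27, 22, 27), (22, 16, 27, 27, 33), (22, 16, 27, 29, 29), (22, 16, 27, 38, 24), (22, 16, 27, 7, 21), (24, 8, 36, 24, 36), (24, 8, 36, 32, 9), (24, 8, 36, 33, 35), (24, 8, 36, 38, 14), (27, 16, 33, 17, 34), (27, 16, 33, 22, 27), (27, 16, 33, 27, 33), (27, 16, 33, 29, 29), (27, 16, 33, 38, 24), (27, 16, 33, 7, 21), (29, 16, 29, 17, 34), (29, 16, 29, 22, 27), (29, 16, 29, 27, 33), (29, 16, 29, 29, 29), (29, 16, 29, 38, 24), (29, 16, 29, 7, 21), (32, 8, 9, 24, 36), (32, 8, 9, 32, 9), (32, 8, 9, 33, 35), (32, 8, 9, 38, 14), (33, 8, 35, 24, 36), (33, 8, 35, 32, 9), (33, 8, 35, 33, 35), (33, 8, 35, 38, 14), (38, 16, 24, 17, 34), (38, 16, 24, 22, 27), (38, 16, 24, 27, 33), (38, 16, 24, 29, 29), (38, 16, 24, 38, 24), (38, 16, 24, 7, 21), (38, 8, 14, 24, 36), (38, 8, 14, 32, 9), (38, 8, 14, 33, 35), (38, 8, 14, 38, 14), (7, 16, 21, 17, 34), (7, 16, 21, 22, 27), (7, 16, 21, 27, 33), (7, 16, 21, 29, 29), (7, 16, 21, 38, 24), (7, 16, 21, 7, 21)}
Selection B > B2: {(17, 16, 34, 7, 21), (22, 16, 27, 17, 34), (22, 16, 27, 7, 21), (27, 16, 33, 17, 34), (27, 16, 33, 22, 27), (27, 16, 33, 7, 21), (29, 16, 29, 17, 34), (29, 16, 29, 22, 27), (29, 16, 29, 27, 33), (29, 16, 29, 7, 21), (32, 8, 9, 24, 36), (33, 8, 35, 24, 36), (33, 8, 35, 32, 9), (38, 16, 24, 17, 34), (38, 16, 24, 22, 27), (38, 16, 24, 27, 33), (38, 16, 24, 29, 29), (38, 16, 24, 7, 21), (38, 8, 14, 24, 36), (38, 8, 14, 32, 9), (38, 8, 14, 33, 35)}
π[G2, A]: project onto (G2, A) (13 duplicate(s) eliminated) → {(21, 16), (27, 16), (29, 16), (33, 16), (34, 16), (35, 8), (36, 8), (9, 8)}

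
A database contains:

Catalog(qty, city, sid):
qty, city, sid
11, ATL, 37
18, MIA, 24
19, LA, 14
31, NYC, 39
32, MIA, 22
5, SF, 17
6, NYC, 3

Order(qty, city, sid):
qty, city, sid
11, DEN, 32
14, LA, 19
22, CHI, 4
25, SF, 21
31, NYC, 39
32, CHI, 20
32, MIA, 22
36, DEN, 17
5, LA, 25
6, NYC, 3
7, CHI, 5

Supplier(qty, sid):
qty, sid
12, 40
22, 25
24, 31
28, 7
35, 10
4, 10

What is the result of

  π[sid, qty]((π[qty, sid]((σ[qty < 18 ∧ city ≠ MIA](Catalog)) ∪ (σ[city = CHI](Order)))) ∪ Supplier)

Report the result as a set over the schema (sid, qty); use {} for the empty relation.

Filtering on qty < 18 ∧ city ≠ MIA leaves {(11, ATL, 37), (5, SF, 17), (6, NYC, 3)}.
Filtering on city = CHI leaves {(22, CHI, 4), (32, CHI, 20), (7, CHI, 5)}.
Set union of the two operands is {(11, ATL, 37), (22, CHI, 4), (32, CHI, 20), (5, SF, 17), (6, NYC, 3), (7, CHI, 5)}.
π[qty, sid]: project onto (qty, sid) → {(11, 37), (22, 4), (32, 20), (5, 17), (6, 3), (7, 5)}
Set union of the two operands is {(11, 37), (12, 40), (22, 25), (22, 4), (24, 31), (28, 7), (32, 20), (35, 10), (4, 10), (5, 17), (6, 3), (7, 5)}.
π[sid, qty]: project onto (sid, qty) → {(10, 35), (10, 4), (17, 5), (20, 32), (25, 22), (3, 6), (31, 24), (37, 11), (4, 22), (40, 12), (5, 7), (7, 28)}

{(10, 35), (10, 4), (17, 5), (20, 32), (25, 22), (3, 6), (31, 24), (37, 11), (4, 22), (40, 12), (5, 7), (7, 28)}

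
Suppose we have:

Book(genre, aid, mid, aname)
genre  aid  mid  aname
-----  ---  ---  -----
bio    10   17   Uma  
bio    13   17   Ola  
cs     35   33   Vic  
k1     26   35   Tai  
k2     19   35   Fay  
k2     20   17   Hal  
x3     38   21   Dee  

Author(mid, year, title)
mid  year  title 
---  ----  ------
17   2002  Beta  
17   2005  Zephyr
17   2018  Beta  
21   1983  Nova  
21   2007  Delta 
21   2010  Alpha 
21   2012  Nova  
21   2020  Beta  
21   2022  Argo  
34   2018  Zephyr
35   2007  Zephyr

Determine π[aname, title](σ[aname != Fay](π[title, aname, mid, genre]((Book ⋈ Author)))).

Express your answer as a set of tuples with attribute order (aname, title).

Book ⋈ Author (natural join on mid): {(bio, 10, 17, Uma, 2002, Beta), (bio, 10, 17, Uma, 2005, Zephyr), (bio, 10, 17, Uma, 2018, Beta), (bio, 13, 17, Ola, 2002, Beta), (bio, 13, 17, Ola, 2005, Zephyr), (bio, 13, 17, Ola, 2018, Beta), (k1, 26, 35, Tai, 2007, Zephyr), (k2, 19, 35, Fay, 2007, Zephyr), (k2, 20, 17, Hal, 2002, Beta), (k2, 20, 17, Hal, 2005, Zephyr), (k2, 20, 17, Hal, 2018, Beta), (x3, 38, 21, Dee, 1983, Nova), (x3, 38, 21, Dee, 2007, Delta), (x3, 38, 21, Dee, 2010, Alpha), (x3, 38, 21, Dee, 2012, Nova), (x3, 38, 21, Dee, 2020, Beta), (x3, 38, 21, Dee, 2022, Argo)}
Keep only column(s) title, aname, mid, genre (4 duplicate(s) eliminated): {(Alpha, Dee, 21, x3), (Argo, Dee, 21, x3), (Beta, Dee, 21, x3), (Beta, Hal, 17, k2), (Beta, Ola, 17, bio), (Beta, Uma, 17, bio), (Delta, Dee, 21, x3), (Nova, Dee, 21, x3), (Zephyr, Fay, 35, k2), (Zephyr, Hal, 17, k2), (Zephyr, Ola, 17, bio), (Zephyr, Tai, 35, k1), (Zephyr, Uma, 17, bio)}
Apply σ_{aname != Fay}; surviving tuples: {(Alpha, Dee, 21, x3), (Argo, Dee, 21, x3), (Beta, Dee, 21, x3), (Beta, Hal, 17, k2), (Beta, Ola, 17, bio), (Beta, Uma, 17, bio), (Delta, Dee, 21, x3), (Nova, Dee, 21, x3), (Zephyr, Hal, 17, k2), (Zephyr, Ola, 17, bio), (Zephyr, Tai, 35, k1), (Zephyr, Uma, 17, bio)}
Keep only column(s) aname, title: {(Dee, Alpha), (Dee, Argo), (Dee, Beta), (Dee, Delta), (Dee, Nova), (Hal, Beta), (Hal, Zephyr), (Ola, Beta), (Ola, Zephyr), (Tai, Zephyr), (Uma, Beta), (Uma, Zephyr)}

{(Dee, Alpha), (Dee, Argo), (Dee, Beta), (Dee, Delta), (Dee, Nova), (Hal, Beta), (Hal, Zephyr), (Ola, Beta), (Ola, Zephyr), (Tai, Zephyr), (Uma, Beta), (Uma, Zephyr)}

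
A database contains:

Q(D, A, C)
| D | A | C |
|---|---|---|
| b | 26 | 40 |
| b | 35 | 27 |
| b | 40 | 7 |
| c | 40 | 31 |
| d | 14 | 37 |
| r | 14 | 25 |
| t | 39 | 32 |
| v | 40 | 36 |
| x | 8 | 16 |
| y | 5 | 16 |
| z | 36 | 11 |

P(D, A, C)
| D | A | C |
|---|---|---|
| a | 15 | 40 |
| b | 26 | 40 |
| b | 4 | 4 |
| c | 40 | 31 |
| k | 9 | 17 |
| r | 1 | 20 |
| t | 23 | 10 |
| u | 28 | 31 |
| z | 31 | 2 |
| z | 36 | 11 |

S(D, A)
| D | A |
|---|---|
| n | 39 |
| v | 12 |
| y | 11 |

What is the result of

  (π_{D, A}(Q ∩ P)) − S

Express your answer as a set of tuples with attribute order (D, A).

{(b, 26), (c, 40), (z, 36)}

Set intersection of the two operands is {(b, 26, 40), (c, 40, 31), (z, 36, 11)}.
Keep only column(s) D, A: {(b, 26), (c, 40), (z, 36)}
Set difference of the two operands is {(b, 26), (c, 40), (z, 36)}.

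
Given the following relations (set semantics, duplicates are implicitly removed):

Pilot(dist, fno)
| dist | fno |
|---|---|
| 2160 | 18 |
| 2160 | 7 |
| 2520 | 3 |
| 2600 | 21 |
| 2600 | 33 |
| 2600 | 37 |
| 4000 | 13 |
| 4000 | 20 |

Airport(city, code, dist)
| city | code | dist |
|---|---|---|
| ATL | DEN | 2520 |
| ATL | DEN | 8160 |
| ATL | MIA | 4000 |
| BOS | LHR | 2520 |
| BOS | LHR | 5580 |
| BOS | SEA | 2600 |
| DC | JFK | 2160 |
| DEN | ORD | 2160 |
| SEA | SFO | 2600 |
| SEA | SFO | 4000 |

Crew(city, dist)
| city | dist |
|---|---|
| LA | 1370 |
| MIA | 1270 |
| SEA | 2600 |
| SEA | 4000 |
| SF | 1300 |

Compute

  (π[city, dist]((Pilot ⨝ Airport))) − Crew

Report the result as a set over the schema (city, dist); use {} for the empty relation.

{(ATL, 2520), (ATL, 4000), (BOS, 2520), (BOS, 2600), (DC, 2160), (DEN, 2160)}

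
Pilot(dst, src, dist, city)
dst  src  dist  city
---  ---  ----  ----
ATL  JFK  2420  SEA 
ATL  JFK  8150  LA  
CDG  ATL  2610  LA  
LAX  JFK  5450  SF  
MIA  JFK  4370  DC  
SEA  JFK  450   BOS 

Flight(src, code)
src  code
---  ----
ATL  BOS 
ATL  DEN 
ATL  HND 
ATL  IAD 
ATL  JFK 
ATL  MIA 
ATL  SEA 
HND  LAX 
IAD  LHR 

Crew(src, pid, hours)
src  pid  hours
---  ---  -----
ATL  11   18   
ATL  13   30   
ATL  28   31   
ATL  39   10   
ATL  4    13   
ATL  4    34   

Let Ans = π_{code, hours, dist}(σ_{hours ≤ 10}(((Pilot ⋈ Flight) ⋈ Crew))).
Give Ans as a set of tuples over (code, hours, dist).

{(BOS, 10, 2610), (DEN, 10, 2610), (HND, 10, 2610), (IAD, 10, 2610), (JFK, 10, 2610), (MIA, 10, 2610), (SEA, 10, 2610)}

Natural join on src: {(CDG, ATL, 2610, LA, BOS), (CDG, ATL, 2610, LA, DEN), (CDG, ATL, 2610, LA, HND), (CDG, ATL, 2610, LA, IAD), (CDG, ATL, 2610, LA, JFK), (CDG, ATL, 2610, LA, MIA), (CDG, ATL, 2610, LA, SEA)}
Natural join on src: {(CDG, ATL, 2610, LA, BOS, 11, 18), (CDG, ATL, 2610, LA, BOS, 13, 30), (CDG, ATL, 2610, LA, BOS, 28, 31), (CDG, ATL, 2610, LA, BOS, 39, 10), (CDG, ATL, 2610, LA, BOS, 4, 13), (CDG, ATL, 2610, LA, BOS, 4, 34), (CDG, ATL, 2610, LA, DEN, 11, 18), (CDG, ATL, 2610, LA, DEN, 13, 30), (CDG, ATL, 2610, LA, DEN, 28, 31), (CDG, ATL, 2610, LA, DEN, 39, 10), (CDG, ATL, 2610, LA, DEN, 4, 13), (CDG, ATL, 2610, LA, DEN, 4, 34), (CDG, ATL, 2610, LA, HND, 11, 18), (CDG, ATL, 2610, LA, HND, 13, 30), (CDG, ATL, 2610, LA, HND, 28, 31), (CDG, ATL, 2610, LA, HND, 39, 10), (CDG, ATL, 2610, LA, HND, 4, 13), (CDG, ATL, 2610, LA, HND, 4, 34), (CDG, ATL, 2610, LA, IAD, 11, 18), (CDG, ATL, 2610, LA, IAD, 13, 30), (CDG, ATL, 2610, LA, IAD, 28, 31), (CDG, ATL, 2610, LA, IAD, 39, 10), (CDG, ATL, 2610, LA, IAD, 4, 13), (CDG, ATL, 2610, LA, IAD, 4, 34), (CDG, ATL, 2610, LA, JFK, 11, 18), (CDG, ATL, 2610, LA, JFK, 13, 30), (CDG, ATL, 2610, LA, JFK, 28, 31), (CDG, ATL, 2610, LA, JFK, 39, 10), (CDG, ATL, 2610, LA, JFK, 4, 13), (CDG, ATL, 2610, LA, JFK, 4, 34), (CDG, ATL, 2610, LA, MIA, 11, 18), (CDG, ATL, 2610, LA, MIA, 13, 30), (CDG, ATL, 2610, LA, MIA, 28, 31), (CDG, ATL, 2610, LA, MIA, 39, 10), (CDG, ATL, 2610, LA, MIA, 4, 13), (CDG, ATL, 2610, LA, MIA, 4, 34), (CDG, ATL, 2610, LA, SEA, 11, 18), (CDG, ATL, 2610, LA, SEA, 13, 30), (CDG, ATL, 2610, LA, SEA, 28, 31), (CDG, ATL, 2610, LA, SEA, 39, 10), (CDG, ATL, 2610, LA, SEA, 4, 13), (CDG, ATL, 2610, LA, SEA, 4, 34)}
σ[hours ≤ 10]: keep tuples satisfying hours ≤ 10 → {(CDG, ATL, 2610, LA, BOS, 39, 10), (CDG, ATL, 2610, LA, DEN, 39, 10), (CDG, ATL, 2610, LA, HND, 39, 10), (CDG, ATL, 2610, LA, IAD, 39, 10), (CDG, ATL, 2610, LA, JFK, 39, 10), (CDG, ATL, 2610, LA, MIA, 39, 10), (CDG, ATL, 2610, LA, SEA, 39, 10)}
π[code, hours, dist]: project onto (code, hours, dist) → {(BOS, 10, 2610), (DEN, 10, 2610), (HND, 10, 2610), (IAD, 10, 2610), (JFK, 10, 2610), (MIA, 10, 2610), (SEA, 10, 2610)}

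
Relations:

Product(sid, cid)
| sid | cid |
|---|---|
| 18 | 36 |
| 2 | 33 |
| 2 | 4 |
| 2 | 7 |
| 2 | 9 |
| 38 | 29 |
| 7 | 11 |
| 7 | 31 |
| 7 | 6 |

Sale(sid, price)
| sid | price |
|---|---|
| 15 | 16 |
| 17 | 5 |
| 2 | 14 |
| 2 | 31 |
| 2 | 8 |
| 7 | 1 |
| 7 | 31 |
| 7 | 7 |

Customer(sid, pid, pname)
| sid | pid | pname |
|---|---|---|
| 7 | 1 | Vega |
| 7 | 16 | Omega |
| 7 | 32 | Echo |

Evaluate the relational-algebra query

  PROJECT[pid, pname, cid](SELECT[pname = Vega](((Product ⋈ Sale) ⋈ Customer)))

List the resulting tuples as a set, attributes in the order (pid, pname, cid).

{(1, Vega, 11), (1, Vega, 31), (1, Vega, 6)}

Product ⋈ Sale (natural join on sid): {(2, 33, 14), (2, 33, 31), (2, 33, 8), (2, 4, 14), (2, 4, 31), (2, 4, 8), (2, 7, 14), (2, 7, 31), (2, 7, 8), (2, 9, 14), (2, 9, 31), (2, 9, 8), (7, 11, 1), (7, 11, 31), (7, 11, 7), (7, 31, 1), (7, 31, 31), (7, 31, 7), (7, 6, 1), (7, 6, 31), (7, 6, 7)}
(Product ⋈ Sale) ⋈ Customer (natural join on sid): {(7, 11, 1, 1, Vega), (7, 11, 1, 16, Omega), (7, 11, 1, 32, Echo), (7, 11, 31, 1, Vega), (7, 11, 31, 16, Omega), (7, 11, 31, 32, Echo), (7, 11, 7, 1, Vega), (7, 11, 7, 16, Omega), (7, 11, 7, 32, Echo), (7, 31, 1, 1, Vega), (7, 31, 1, 16, Omega), (7, 31, 1, 32, Echo), (7, 31, 31, 1, Vega), (7, 31, 31, 16, Omega), (7, 31, 31, 32, Echo), (7, 31, 7, 1, Vega), (7, 31, 7, 16, Omega), (7, 31, 7, 32, Echo), (7, 6, 1, 1, Vega), (7, 6, 1, 16, Omega), (7, 6, 1, 32, Echo), (7, 6, 31, 1, Vega), (7, 6, 31, 16, Omega), (7, 6, 31, 32, Echo), (7, 6, 7, 1, Vega), (7, 6, 7, 16, Omega), (7, 6, 7, 32, Echo)}
σ[pname = Vega]: keep tuples satisfying pname = Vega → {(7, 11, 1, 1, Vega), (7, 11, 31, 1, Vega), (7, 11, 7, 1, Vega), (7, 31, 1, 1, Vega), (7, 31, 31, 1, Vega), (7, 31, 7, 1, Vega), (7, 6, 1, 1, Vega), (7, 6, 31, 1, Vega), (7, 6, 7, 1, Vega)}
π_{pid, pname, cid} gives {(1, Vega, 11), (1, Vega, 31), (1, Vega, 6)} (6 duplicate(s) eliminated).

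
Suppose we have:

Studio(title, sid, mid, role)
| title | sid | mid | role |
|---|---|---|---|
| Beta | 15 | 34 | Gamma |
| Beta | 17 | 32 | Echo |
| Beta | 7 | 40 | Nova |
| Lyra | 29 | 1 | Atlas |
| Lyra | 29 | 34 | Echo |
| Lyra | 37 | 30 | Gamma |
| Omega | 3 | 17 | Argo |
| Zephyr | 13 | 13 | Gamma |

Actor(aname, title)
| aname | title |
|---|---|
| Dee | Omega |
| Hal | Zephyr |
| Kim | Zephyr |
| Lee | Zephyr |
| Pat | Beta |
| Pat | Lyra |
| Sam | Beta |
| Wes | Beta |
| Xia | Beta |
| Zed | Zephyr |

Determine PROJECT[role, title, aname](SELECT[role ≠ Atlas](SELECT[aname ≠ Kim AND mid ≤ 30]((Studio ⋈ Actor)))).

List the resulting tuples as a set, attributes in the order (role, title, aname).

{(Argo, Omega, Dee), (Gamma, Lyra, Pat), (Gamma, Zephyr, Hal), (Gamma, Zephyr, Lee), (Gamma, Zephyr, Zed)}

Joining Studio and Actor on title yields {(Beta, 15, 34, Gamma, Pat), (Beta, 15, 34, Gamma, Sam), (Beta, 15, 34, Gamma, Wes), (Beta, 15, 34, Gamma, Xia), (Beta, 17, 32, Echo, Pat), (Beta, 17, 32, Echo, Sam), (Beta, 17, 32, Echo, Wes), (Beta, 17, 32, Echo, Xia), (Beta, 7, 40, Nova, Pat), (Beta, 7, 40, Nova, Sam), (Beta, 7, 40, Nova, Wes), (Beta, 7, 40, Nova, Xia), (Lyra, 29, 1, Atlas, Pat), (Lyra, 29, 34, Echo, Pat), (Lyra, 37, 30, Gamma, Pat), (Omega, 3, 17, Argo, Dee), (Zephyr, 13, 13, Gamma, Hal), (Zephyr, 13, 13, Gamma, Kim), (Zephyr, 13, 13, Gamma, Lee), (Zephyr, 13, 13, Gamma, Zed)}.
Filtering on aname ≠ Kim AND mid ≤ 30 leaves {(Lyra, 29, 1, Atlas, Pat), (Lyra, 37, 30, Gamma, Pat), (Omega, 3, 17, Argo, Dee), (Zephyr, 13, 13, Gamma, Hal), (Zephyr, 13, 13, Gamma, Lee), (Zephyr, 13, 13, Gamma, Zed)}.
Filtering on role ≠ Atlas leaves {(Lyra, 37, 30, Gamma, Pat), (Omega, 3, 17, Argo, Dee), (Zephyr, 13, 13, Gamma, Hal), (Zephyr, 13, 13, Gamma, Lee), (Zephyr, 13, 13, Gamma, Zed)}.
π[role, title, aname]: project onto (role, title, aname) → {(Argo, Omega, Dee), (Gamma, Lyra, Pat), (Gamma, Zephyr, Hal), (Gamma, Zephyr, Lee), (Gamma, Zephyr, Zed)}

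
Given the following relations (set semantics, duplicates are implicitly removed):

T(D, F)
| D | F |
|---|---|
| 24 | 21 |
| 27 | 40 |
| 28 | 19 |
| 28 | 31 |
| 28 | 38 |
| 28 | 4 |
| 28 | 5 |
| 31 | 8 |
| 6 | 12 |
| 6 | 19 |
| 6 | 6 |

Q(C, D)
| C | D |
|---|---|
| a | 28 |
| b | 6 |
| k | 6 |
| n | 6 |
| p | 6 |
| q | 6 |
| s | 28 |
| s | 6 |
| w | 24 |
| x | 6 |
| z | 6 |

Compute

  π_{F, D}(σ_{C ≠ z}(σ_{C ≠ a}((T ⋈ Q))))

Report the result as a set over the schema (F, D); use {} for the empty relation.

{(12, 6), (19, 28), (19, 6), (21, 24), (31, 28), (38, 28), (4, 28), (5, 28), (6, 6)}

Joining T and Q on D yields {(24, 21, w), (28, 19, a), (28, 19, s), (28, 31, a), (28, 31, s), (28, 38, a), (28, 38, s), (28, 4, a), (28, 4, s), (28, 5, a), (28, 5, s), (6, 12, b), (6, 12, k), (6, 12, n), (6, 12, p), (6, 12, q), (6, 12, s), (6, 12, x), (6, 12, z), (6, 19, b), (6, 19, k), (6, 19, n), (6, 19, p), (6, 19, q), (6, 19, s), (6, 19, x), (6, 19, z), (6, 6, b), (6, 6, k), (6, 6, n), (6, 6, p), (6, 6, q), (6, 6, s), (6, 6, x), (6, 6, z)}.
Selection C ≠ a: {(24, 21, w), (28, 19, s), (28, 31, s), (28, 38, s), (28, 4, s), (28, 5, s), (6, 12, b), (6, 12, k), (6, 12, n), (6, 12, p), (6, 12, q), (6, 12, s), (6, 12, x), (6, 12, z), (6, 19, b), (6, 19, k), (6, 19, n), (6, 19, p), (6, 19, q), (6, 19, s), (6, 19, x), (6, 19, z), (6, 6, b), (6, 6, k), (6, 6, n), (6, 6, p), (6, 6, q), (6, 6, s), (6, 6, x), (6, 6, z)}
Selection C ≠ z: {(24, 21, w), (28, 19, s), (28, 31, s), (28, 38, s), (28, 4, s), (28, 5, s), (6, 12, b), (6, 12, k), (6, 12, n), (6, 12, p), (6, 12, q), (6, 12, s), (6, 12, x), (6, 19, b), (6, 19, k), (6, 19, n), (6, 19, p), (6, 19, q), (6, 19, s), (6, 19, x), (6, 6, b), (6, 6, k), (6, 6, n), (6, 6, p), (6, 6, q), (6, 6, s), (6, 6, x)}
Keep only column(s) F, D (18 duplicate(s) eliminated): {(12, 6), (19, 28), (19, 6), (21, 24), (31, 28), (38, 28), (4, 28), (5, 28), (6, 6)}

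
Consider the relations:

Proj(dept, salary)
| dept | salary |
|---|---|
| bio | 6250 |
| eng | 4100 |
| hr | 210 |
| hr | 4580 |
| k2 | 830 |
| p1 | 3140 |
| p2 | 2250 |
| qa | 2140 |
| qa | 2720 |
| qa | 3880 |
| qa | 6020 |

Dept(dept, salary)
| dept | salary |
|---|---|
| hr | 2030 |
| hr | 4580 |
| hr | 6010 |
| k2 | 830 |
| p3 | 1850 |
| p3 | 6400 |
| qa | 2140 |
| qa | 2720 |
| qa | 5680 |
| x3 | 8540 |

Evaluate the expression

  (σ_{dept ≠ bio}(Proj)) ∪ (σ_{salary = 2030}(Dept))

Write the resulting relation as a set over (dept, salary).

{(eng, 4100), (hr, 2030), (hr, 210), (hr, 4580), (k2, 830), (p1, 3140), (p2, 2250), (qa, 2140), (qa, 2720), (qa, 3880), (qa, 6020)}

σ[dept ≠ bio]: keep tuples satisfying dept ≠ bio → {(eng, 4100), (hr, 210), (hr, 4580), (k2, 830), (p1, 3140), (p2, 2250), (qa, 2140), (qa, 2720), (qa, 3880), (qa, 6020)}
σ[salary = 2030]: keep tuples satisfying salary = 2030 → {(hr, 2030)}
Taking the union: {(eng, 4100), (hr, 2030), (hr, 210), (hr, 4580), (k2, 830), (p1, 3140), (p2, 2250), (qa, 2140), (qa, 2720), (qa, 3880), (qa, 6020)}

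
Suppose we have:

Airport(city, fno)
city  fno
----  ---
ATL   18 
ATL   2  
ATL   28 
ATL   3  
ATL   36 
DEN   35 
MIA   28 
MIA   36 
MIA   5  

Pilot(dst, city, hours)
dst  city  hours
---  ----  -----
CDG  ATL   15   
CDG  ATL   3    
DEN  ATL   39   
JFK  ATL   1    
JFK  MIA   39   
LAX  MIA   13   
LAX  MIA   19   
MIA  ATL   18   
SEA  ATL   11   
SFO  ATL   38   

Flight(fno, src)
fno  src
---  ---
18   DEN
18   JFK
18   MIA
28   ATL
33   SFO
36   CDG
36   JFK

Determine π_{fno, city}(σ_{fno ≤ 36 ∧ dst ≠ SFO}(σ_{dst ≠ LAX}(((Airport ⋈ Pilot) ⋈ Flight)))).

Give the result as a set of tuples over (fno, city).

Natural join on city: {(ATL, 18, CDG, 15), (ATL, 18, CDG, 3), (ATL, 18, DEN, 39), (ATL, 18, JFK, 1), (ATL, 18, MIA, 18), (ATL, 18, SEA, 11), (ATL, 18, SFO, 38), (ATL, 2, CDG, 15), (ATL, 2, CDG, 3), (ATL, 2, DEN, 39), (ATL, 2, JFK, 1), (ATL, 2, MIA, 18), (ATL, 2, SEA, 11), (ATL, 2, SFO, 38), (ATL, 28, CDG, 15), (ATL, 28, CDG, 3), (ATL, 28, DEN, 39), (ATL, 28, JFK, 1), (ATL, 28, MIA, 18), (ATL, 28, SEA, 11), (ATL, 28, SFO, 38), (ATL, 3, CDG, 15), (ATL, 3, CDG, 3), (ATL, 3, DEN, 39), (ATL, 3, JFK, 1), (ATL, 3, MIA, 18), (ATL, 3, SEA, 11), (ATL, 3, SFO, 38), (ATL, 36, CDG, 15), (ATL, 36, CDG, 3), (ATL, 36, DEN, 39), (ATL, 36, JFK, 1), (ATL, 36, MIA, 18), (ATL, 36, SEA, 11), (ATL, 36, SFO, 38), (MIA, 28, JFK, 39), (MIA, 28, LAX, 13), (MIA, 28, LAX, 19), (MIA, 36, JFK, 39), (MIA, 36, LAX, 13), (MIA, 36, LAX, 19), (MIA, 5, JFK, 39), (MIA, 5, LAX, 13), (MIA, 5, LAX, 19)}
Natural join on fno: {(ATL, 18, CDG, 15, DEN), (ATL, 18, CDG, 15, JFK), (ATL, 18, CDG, 15, MIA), (ATL, 18, CDG, 3, DEN), (ATL, 18, CDG, 3, JFK), (ATL, 18, CDG, 3, MIA), (ATL, 18, DEN, 39, DEN), (ATL, 18, DEN, 39, JFK), (ATL, 18, DEN, 39, MIA), (ATL, 18, JFK, 1, DEN), (ATL, 18, JFK, 1, JFK), (ATL, 18, JFK, 1, MIA), (ATL, 18, MIA, 18, DEN), (ATL, 18, MIA, 18, JFK), (ATL, 18, MIA, 18, MIA), (ATL, 18, SEA, 11, DEN), (ATL, 18, SEA, 11, JFK), (ATL, 18, SEA, 11, MIA), (ATL, 18, SFO, 38, DEN), (ATL, 18, SFO, 38, JFK), (ATL, 18, SFO, 38, MIA), (ATL, 28, CDG, 15, ATL), (ATL, 28, CDG, 3, ATL), (ATL, 28, DEN, 39, ATL), (ATL, 28, JFK, 1, ATL), (ATL, 28, MIA, 18, ATL), (ATL, 28, SEA, 11, ATL), (ATL, 28, SFO, 38, ATL), (ATL, 36, CDG, 15, CDG), (ATL, 36, CDG, 15, JFK), (ATL, 36, CDG, 3, CDG), (ATL, 36, CDG, 3, JFK), (ATL, 36, DEN, 39, CDG), (ATL, 36, DEN, 39, JFK), (ATL, 36, JFK, 1, CDG), (ATL, 36, JFK, 1, JFK), (ATL, 36, MIA, 18, CDG), (ATL, 36, MIA, 18, JFK), (ATL, 36, SEA, 11, CDG), (ATL, 36, SEA, 11, JFK), (ATL, 36, SFO, 38, CDG), (ATL, 36, SFO, 38, JFK), (MIA, 28, JFK, 39, ATL), (MIA, 28, LAX, 13, ATL), (MIA, 28, LAX, 19, ATL), (MIA, 36, JFK, 39, CDG), (MIA, 36, JFK, 39, JFK), (MIA, 36, LAX, 13, CDG), (MIA, 36, LAX, 13, JFK), (MIA, 36, LAX, 19, CDG), (MIA, 36, LAX, 19, JFK)}
σ[dst ≠ LAX]: keep tuples satisfying dst ≠ LAX → {(ATL, 18, CDG, 15, DEN), (ATL, 18, CDG, 15, JFK), (ATL, 18, CDG, 15, MIA), (ATL, 18, CDG, 3, DEN), (ATL, 18, CDG, 3, JFK), (ATL, 18, CDG, 3, MIA), (ATL, 18, DEN, 39, DEN), (ATL, 18, DEN, 39, JFK), (ATL, 18, DEN, 39, MIA), (ATL, 18, JFK, 1, DEN), (ATL, 18, JFK, 1, JFK), (ATL, 18, JFK, 1, MIA), (ATL, 18, MIA, 18, DEN), (ATL, 18, MIA, 18, JFK), (ATL, 18, MIA, 18, MIA), (ATL, 18, SEA, 11, DEN), (ATL, 18, SEA, 11, JFK), (ATL, 18, SEA, 11, MIA), (ATL, 18, SFO, 38, DEN), (ATL, 18, SFO, 38, JFK), (ATL, 18, SFO, 38, MIA), (ATL, 28, CDG, 15, ATL), (ATL, 28, CDG, 3, ATL), (ATL, 28, DEN, 39, ATL), (ATL, 28, JFK, 1, ATL), (ATL, 28, MIA, 18, ATL), (ATL, 28, SEA, 11, ATL), (ATL, 28, SFO, 38, ATL), (ATL, 36, CDG, 15, CDG), (ATL, 36, CDG, 15, JFK), (ATL, 36, CDG, 3, CDG), (ATL, 36, CDG, 3, JFK), (ATL, 36, DEN, 39, CDG), (ATL, 36, DEN, 39, JFK), (ATL, 36, JFK, 1, CDG), (ATL, 36, JFK, 1, JFK), (ATL, 36, MIA, 18, CDG), (ATL, 36, MIA, 18, JFK), (ATL, 36, SEA, 11, CDG), (ATL, 36, SEA, 11, JFK), (ATL, 36, SFO, 38, CDG), (ATL, 36, SFO, 38, JFK), (MIA, 28, JFK, 39, ATL), (MIA, 36, JFK, 39, CDG), (MIA, 36, JFK, 39, JFK)}
σ[fno ≤ 36 ∧ dst ≠ SFO]: keep tuples satisfying fno ≤ 36 ∧ dst ≠ SFO → {(ATL, 18, CDG, 15, DEN), (ATL, 18, CDG, 15, JFK), (ATL, 18, CDG, 15, MIA), (ATL, 18, CDG, 3, DEN), (ATL, 18, CDG, 3, JFK), (ATL, 18, CDG, 3, MIA), (ATL, 18, DEN, 39, DEN), (ATL, 18, DEN, 39, JFK), (ATL, 18, DEN, 39, MIA), (ATL, 18, JFK, 1, DEN), (ATL, 18, JFK, 1, JFK), (ATL, 18, JFK, 1, MIA), (ATL, 18, MIA, 18, DEN), (ATL, 18, MIA, 18, JFK), (ATL, 18, MIA, 18, MIA), (ATL, 18, SEA, 11, DEN), (ATL, 18, SEA, 11, JFK), (ATL, 18, SEA, 11, MIA), (ATL, 28, CDG, 15, ATL), (ATL, 28, CDG, 3, ATL), (ATL, 28, DEN, 39, ATL), (ATL, 28, JFK, 1, ATL), (ATL, 28, MIA, 18, ATL), (ATL, 28, SEA, 11, ATL), (ATL, 36, CDG, 15, CDG), (ATL, 36, CDG, 15, JFK), (ATL, 36, CDG, 3, CDG), (ATL, 36, CDG, 3, JFK), (ATL, 36, DEN, 39, CDG), (ATL, 36, DEN, 39, JFK), (ATL, 36, JFK, 1, CDG), (ATL, 36, JFK, 1, JFK), (ATL, 36, MIA, 18, CDG), (ATL, 36, MIA, 18, JFK), (ATL, 36, SEA, 11, CDG), (ATL, 36, SEA, 11, JFK), (MIA, 28, JFK, 39, ATL), (MIA, 36, JFK, 39, CDG), (MIA, 36, JFK, 39, JFK)}
Projecting to fno, city (34 duplicate(s) eliminated): {(18, ATL), (28, ATL), (28, MIA), (36, ATL), (36, MIA)}

{(18, ATL), (28, ATL), (28, MIA), (36, ATL), (36, MIA)}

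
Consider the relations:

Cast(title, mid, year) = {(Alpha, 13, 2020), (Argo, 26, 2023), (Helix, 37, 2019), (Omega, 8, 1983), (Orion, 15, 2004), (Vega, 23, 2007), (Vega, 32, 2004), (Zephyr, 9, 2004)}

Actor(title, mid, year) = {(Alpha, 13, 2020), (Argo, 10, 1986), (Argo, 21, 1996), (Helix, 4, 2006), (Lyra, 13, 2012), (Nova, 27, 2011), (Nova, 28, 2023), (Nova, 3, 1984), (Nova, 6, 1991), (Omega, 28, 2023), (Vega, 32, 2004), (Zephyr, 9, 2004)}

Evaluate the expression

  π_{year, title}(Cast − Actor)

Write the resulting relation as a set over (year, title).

Difference: {(Alpha, 13, 2020), (Argo, 26, 2023), (Helix, 37, 2019), (Omega, 8, 1983), (Orion, 15, 2004), (Vega, 23, 2007), (Vega, 32, 2004), (Zephyr, 9, 2004)} with {(Alpha, 13, 2020), (Argo, 10, 1986), (Argo, 21, 1996), (Helix, 4, 2006), (Lyra, 13, 2012), (Nova, 27, 2011), (Nova, 28, 2023), (Nova, 3, 1984), (Nova, 6, 1991), (Omega, 28, 2023), (Vega, 32, 2004), (Zephyr, 9, 2004)} → {(Argo, 26, 2023), (Helix, 37, 2019), (Omega, 8, 1983), (Orion, 15, 2004), (Vega, 23, 2007)}
π[year, title]: project onto (year, title) → {(1983, Omega), (2004, Orion), (2007, Vega), (2019, Helix), (2023, Argo)}

{(1983, Omega), (2004, Orion), (2007, Vega), (2019, Helix), (2023, Argo)}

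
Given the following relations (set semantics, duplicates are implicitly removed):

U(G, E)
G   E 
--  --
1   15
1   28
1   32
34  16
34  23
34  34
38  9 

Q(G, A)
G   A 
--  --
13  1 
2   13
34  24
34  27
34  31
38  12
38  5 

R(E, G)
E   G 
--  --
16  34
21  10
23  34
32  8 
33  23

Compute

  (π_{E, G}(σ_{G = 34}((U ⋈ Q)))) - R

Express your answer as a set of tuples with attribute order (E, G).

{(34, 34)}

Joining U and Q on G yields {(34, 16, 24), (34, 16, 27), (34, 16, 31), (34, 23, 24), (34, 23, 27), (34, 23, 31), (34, 34, 24), (34, 34, 27), (34, 34, 31), (38, 9, 12), (38, 9, 5)}.
σ[G = 34]: keep tuples satisfying G = 34 → {(34, 16, 24), (34, 16, 27), (34, 16, 31), (34, 23, 24), (34, 23, 27), (34, 23, 31), (34, 34, 24), (34, 34, 27), (34, 34, 31)}
Keep only column(s) E, G (6 duplicate(s) eliminated): {(16, 34), (23, 34), (34, 34)}
Difference: {(16, 34), (23, 34), (34, 34)} with {(16, 34), (21, 10), (23, 34), (32, 8), (33, 23)} → {(34, 34)}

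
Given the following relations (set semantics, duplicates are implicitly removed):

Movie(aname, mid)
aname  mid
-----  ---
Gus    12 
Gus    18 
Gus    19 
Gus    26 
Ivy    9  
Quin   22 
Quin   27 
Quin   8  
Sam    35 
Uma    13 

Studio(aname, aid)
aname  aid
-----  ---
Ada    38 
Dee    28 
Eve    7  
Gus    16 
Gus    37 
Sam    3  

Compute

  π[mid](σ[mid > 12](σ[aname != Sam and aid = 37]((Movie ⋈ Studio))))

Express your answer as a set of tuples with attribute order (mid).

{18, 19, 26}

Joining Movie and Studio on aname yields {(Gus, 12, 16), (Gus, 12, 37), (Gus, 18, 16), (Gus, 18, 37), (Gus, 19, 16), (Gus, 19, 37), (Gus, 26, 16), (Gus, 26, 37), (Sam, 35, 3)}.
Selection aname != Sam and aid = 37: {(Gus, 12, 37), (Gus, 18, 37), (Gus, 19, 37), (Gus, 26, 37)}
Selection mid > 12: {(Gus, 18, 37), (Gus, 19, 37), (Gus, 26, 37)}
π[mid]: project onto (mid) → {18, 19, 26}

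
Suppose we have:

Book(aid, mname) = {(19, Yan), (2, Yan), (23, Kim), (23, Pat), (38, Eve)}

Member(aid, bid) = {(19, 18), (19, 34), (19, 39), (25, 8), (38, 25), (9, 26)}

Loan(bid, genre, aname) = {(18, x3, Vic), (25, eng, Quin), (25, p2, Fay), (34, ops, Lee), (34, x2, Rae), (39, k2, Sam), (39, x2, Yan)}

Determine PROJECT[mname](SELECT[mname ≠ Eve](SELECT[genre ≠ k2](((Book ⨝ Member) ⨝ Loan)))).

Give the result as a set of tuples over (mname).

{Yan}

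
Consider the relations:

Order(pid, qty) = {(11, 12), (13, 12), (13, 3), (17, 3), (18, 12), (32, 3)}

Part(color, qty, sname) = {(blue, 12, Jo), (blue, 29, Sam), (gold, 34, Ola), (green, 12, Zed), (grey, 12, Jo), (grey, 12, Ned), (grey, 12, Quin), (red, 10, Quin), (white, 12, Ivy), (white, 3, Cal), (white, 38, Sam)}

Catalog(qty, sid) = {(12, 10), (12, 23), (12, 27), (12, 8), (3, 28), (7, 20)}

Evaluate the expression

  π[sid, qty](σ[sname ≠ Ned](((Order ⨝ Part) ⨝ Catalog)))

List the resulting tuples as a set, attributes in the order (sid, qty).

{(10, 12), (23, 12), (27, 12), (28, 3), (8, 12)}

Joining Order and Part on qty yields {(11, 12, blue, Jo), (11, 12, green, Zed), (11, 12, grey, Jo), (11, 12, grey, Ned), (11, 12, grey, Quin), (11, 12, white, Ivy), (13, 12, blue, Jo), (13, 12, green, Zed), (13, 12, grey, Jo), (13, 12, grey, Ned), (13, 12, grey, Quin), (13, 12, white, Ivy), (13, 3, white, Cal), (17, 3, white, Cal), (18, 12, blue, Jo), (18, 12, green, Zed), (18, 12, grey, Jo), (18, 12, grey, Ned), (18, 12, grey, Quin), (18, 12, white, Ivy), (32, 3, white, Cal)}.
Joining (Order ⨝ Part) and Catalog on qty yields {(11, 12, blue, Jo, 10), (11, 12, blue, Jo, 23), (11, 12, blue, Jo, 27), (11, 12, blue, Jo, 8), (11, 12, green, Zed, 10), (11, 12, green, Zed, 23), (11, 12, green, Zed, 27), (11, 12, green, Zed, 8), (11, 12, grey, Jo, 10), (11, 12, grey, Jo, 23), (11, 12, grey, Jo, 27), (11, 12, grey, Jo, 8), (11, 12, grey, Ned, 10), (11, 12, grey, Ned, 23), (11, 12, grey, Ned, 27), (11, 12, grey, Ned, 8), (11, 12, grey, Quin, 10), (11, 12, grey, Quin, 23), (11, 12, grey, Quin, 27), (11, 12, grey, Quin, 8), (11, 12, white, Ivy, 10), (11, 12, white, Ivy, 23), (11, 12, white, Ivy, 27), (11, 12, white, Ivy, 8), (13, 12, blue, Jo, 10), (13, 12, blue, Jo, 23), (13, 12, blue, Jo, 27), (13, 12, blue, Jo, 8), (13, 12, green, Zed, 10), (13, 12, green, Zed, 23), (13, 12, green, Zed, 27), (13, 12, green, Zed, 8), (13, 12, grey, Jo, 10), (13, 12, grey, Jo, 23), (13, 12, grey, Jo, 27), (13, 12, grey, Jo, 8), (13, 12, grey, Ned, 10), (13, 12, grey, Ned, 23), (13, 12, grey, Ned, 27), (13, 12, grey, Ned, 8), (13, 12, grey, Quin, 10), (13, 12, grey, Quin, 23), (13, 12, grey, Quin, 27), (13, 12, grey, Quin, 8), (13, 12, white, Ivy, 10), (13, 12, white, Ivy, 23), (13, 12, white, Ivy, 27), (13, 12, white, Ivy, 8), (13, 3, white, Cal, 28), (17, 3, white, Cal, 28), (18, 12, blue, Jo, 10), (18, 12, blue, Jo, 23), (18, 12, blue, Jo, 27), (18, 12, blue, Jo, 8), (18, 12, green, Zed, 10), (18, 12, green, Zed, 23), (18, 12, green, Zed, 27), (18, 12, green, Zed, 8), (18, 12, grey, Jo, 10), (18, 12, grey, Jo, 23), (18, 12, grey, Jo, 27), (18, 12, grey, Jo, 8), (18, 12, grey, Ned, 10), (18, 12, grey, Ned, 23), (18, 12, grey, Ned, 27), (18, 12, grey, Ned, 8), (18, 12, grey, Quin, 10), (18, 12, grey, Quin, 23), (18, 12, grey, Quin, 27), (18, 12, grey, Quin, 8), (18, 12, white, Ivy, 10), (18, 12, white, Ivy, 23), (18, 12, white, Ivy, 27), (18, 12, white, Ivy, 8), (32, 3, white, Cal, 28)}.
σ[sname ≠ Ned]: keep tuples satisfying sname ≠ Ned → {(11, 12, blue, Jo, 10), (11, 12, blue, Jo, 23), (11, 12, blue, Jo, 27), (11, 12, blue, Jo, 8), (11, 12, green, Zed, 10), (11, 12, green, Zed, 23), (11, 12, green, Zed, 27), (11, 12, green, Zed, 8), (11, 12, grey, Jo, 10), (11, 12, grey, Jo, 23), (11, 12, grey, Jo, 27), (11, 12, grey, Jo, 8), (11, 12, grey, Quin, 10), (11, 12, grey, Quin, 23), (11, 12, grey, Quin, 27), (11, 12, grey, Quin, 8), (11, 12, white, Ivy, 10), (11, 12, white, Ivy, 23), (11, 12, white, Ivy, 27), (11, 12, white, Ivy, 8), (13, 12, blue, Jo, 10), (13, 12, blue, Jo, 23), (13, 12, blue, Jo, 27), (13, 12, blue, Jo, 8), (13, 12, green, Zed, 10), (13, 12, green, Zed, 23), (13, 12, green, Zed, 27), (13, 12, green, Zed, 8), (13, 12, grey, Jo, 10), (13, 12, grey, Jo, 23), (13, 12, grey, Jo, 27), (13, 12, grey, Jo, 8), (13, 12, grey, Quin, 10), (13, 12, grey, Quin, 23), (13, 12, grey, Quin, 27), (13, 12, grey, Quin, 8), (13, 12, white, Ivy, 10), (13, 12, white, Ivy, 23), (13, 12, white, Ivy, 27), (13, 12, white, Ivy, 8), (13, 3, white, Cal, 28), (17, 3, white, Cal, 28), (18, 12, blue, Jo, 10), (18, 12, blue, Jo, 23), (18, 12, blue, Jo, 27), (18, 12, blue, Jo, 8), (18, 12, green, Zed, 10), (18, 12, green, Zed, 23), (18, 12, green, Zed, 27), (18, 12, green, Zed, 8), (18, 12, grey, Jo, 10), (18, 12, grey, Jo, 23), (18, 12, grey, Jo, 27), (18, 12, grey, Jo, 8), (18, 12, grey, Quin, 10), (18, 12, grey, Quin, 23), (18, 12, grey, Quin, 27), (18, 12, grey, Quin, 8), (18, 12, white, Ivy, 10), (18, 12, white, Ivy, 23), (18, 12, white, Ivy, 27), (18, 12, white, Ivy, 8), (32, 3, white, Cal, 28)}
Keep only column(s) sid, qty (58 duplicate(s) eliminated): {(10, 12), (23, 12), (27, 12), (28, 3), (8, 12)}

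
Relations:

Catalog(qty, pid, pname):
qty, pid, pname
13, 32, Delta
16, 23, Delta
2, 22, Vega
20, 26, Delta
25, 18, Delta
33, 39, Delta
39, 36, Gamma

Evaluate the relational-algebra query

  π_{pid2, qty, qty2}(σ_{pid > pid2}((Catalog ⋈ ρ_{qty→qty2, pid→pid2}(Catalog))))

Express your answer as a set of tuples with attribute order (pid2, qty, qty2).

{(18, 13, 25), (18, 16, 25), (18, 20, 25), (18, 33, 25), (23, 13, 16), (23, 20, 16), (23, 33, 16), (26, 13, 20), (26, 33, 20), (32, 33, 13)}

ρ[qty→qty2, pid→pid2]: schema becomes (qty2, pid2, pname); tuples unchanged.
Joining Catalog and ρ_{qty→qty2, pid→pid2}(Catalog) on pname yields {(13, 32, Delta, 13, 32), (13, 32, Delta, 16, 23), (13, 32, Delta, 20, 26), (13, 32, Delta, 25, 18), (13, 32, Delta, 33, 39), (16, 23, Delta, 13, 32), (16, 23, Delta, 16, 23), (16, 23, Delta, 20, 26), (16, 23, Delta, 25, 18), (16, 23, Delta, 33, 39), (2, 22, Vega, 2, 22), (20, 26, Delta, 13, 32), (20, 26, Delta, 16, 23), (20, 26, Delta, 20, 26), (20, 26, Delta, 25, 18), (20, 26, Delta, 33, 39), (25, 18, Delta, 13, 32), (25, 18, Delta, 16, 23), (25, 18, Delta, 20, 26), (25, 18, Delta, 25, 18), (25, 18, Delta, 33, 39), (33, 39, Delta, 13, 32), (33, 39, Delta, 16, 23), (33, 39, Delta, 20, 26), (33, 39, Delta, 25, 18), (33, 39, Delta, 33, 39), (39, 36, Gamma, 39, 36)}.
Filtering on pid > pid2 leaves {(13, 32, Delta, 16, 23), (13, 32, Delta, 20, 26), (13, 32, Delta, 25, 18), (16, 23, Delta, 25, 18), (20, 26, Delta, 16, 23), (20, 26, Delta, 25, 18), (33, 39, Delta, 13, 32), (33, 39, Delta, 16, 23), (33, 39, Delta, 20, 26), (33, 39, Delta, 25, 18)}.
Keep only column(s) pid2, qty, qty2: {(18, 13, 25), (18, 16, 25), (18, 20, 25), (18, 33, 25), (23, 13, 16), (23, 20, 16), (23, 33, 16), (26, 13, 20), (26, 33, 20), (32, 33, 13)}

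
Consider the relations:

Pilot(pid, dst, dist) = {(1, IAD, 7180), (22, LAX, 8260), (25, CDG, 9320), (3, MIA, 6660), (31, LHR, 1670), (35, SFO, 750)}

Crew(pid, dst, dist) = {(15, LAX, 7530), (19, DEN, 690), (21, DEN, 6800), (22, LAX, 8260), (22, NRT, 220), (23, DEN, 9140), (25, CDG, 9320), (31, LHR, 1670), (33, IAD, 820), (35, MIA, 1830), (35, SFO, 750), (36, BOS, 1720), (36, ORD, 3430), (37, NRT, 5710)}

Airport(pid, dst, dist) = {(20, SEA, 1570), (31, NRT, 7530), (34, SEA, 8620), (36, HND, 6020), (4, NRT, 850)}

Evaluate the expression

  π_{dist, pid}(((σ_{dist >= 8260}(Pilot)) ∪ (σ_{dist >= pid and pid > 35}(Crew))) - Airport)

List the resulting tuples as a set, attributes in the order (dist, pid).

{(1720, 36), (3430, 36), (5710, 37), (8260, 22), (9320, 25)}

Apply σ_{dist >= 8260}; surviving tuples: {(22, LAX, 8260), (25, CDG, 9320)}
Apply σ_{dist >= pid and pid > 35}; surviving tuples: {(36, BOS, 1720), (36, ORD, 3430), (37, NRT, 5710)}
Union: {(22, LAX, 8260), (25, CDG, 9320)} with {(36, BOS, 1720), (36, ORD, 3430), (37, NRT, 5710)} → {(22, LAX, 8260), (25, CDG, 9320), (36, BOS, 1720), (36, ORD, 3430), (37, NRT, 5710)}
Difference: {(22, LAX, 8260), (25, CDG, 9320), (36, BOS, 1720), (36, ORD, 3430), (37, NRT, 5710)} with {(20, SEA, 1570), (31, NRT, 7530), (34, SEA, 8620), (36, HND, 6020), (4, NRT, 850)} → {(22, LAX, 8260), (25, CDG, 9320), (36, BOS, 1720), (36, ORD, 3430), (37, NRT, 5710)}
Keep only column(s) dist, pid: {(1720, 36), (3430, 36), (5710, 37), (8260, 22), (9320, 25)}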